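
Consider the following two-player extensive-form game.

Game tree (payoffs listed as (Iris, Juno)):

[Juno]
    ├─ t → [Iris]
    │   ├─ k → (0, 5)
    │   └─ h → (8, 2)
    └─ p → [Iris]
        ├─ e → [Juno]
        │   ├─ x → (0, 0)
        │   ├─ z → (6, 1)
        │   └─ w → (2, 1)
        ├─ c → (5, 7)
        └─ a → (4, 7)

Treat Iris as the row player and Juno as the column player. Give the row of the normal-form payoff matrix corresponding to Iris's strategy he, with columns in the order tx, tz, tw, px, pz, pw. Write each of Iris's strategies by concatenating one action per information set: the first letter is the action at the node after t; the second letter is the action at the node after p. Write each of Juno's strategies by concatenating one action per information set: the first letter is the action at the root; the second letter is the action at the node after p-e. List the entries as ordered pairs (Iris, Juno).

(8,2) (8,2) (8,2) (0,0) (6,1) (2,1)

vs tx: Juno plays t → Iris plays h at [t] → (8, 2)
vs tz: Juno plays t → Iris plays h at [t] → (8, 2)
vs tw: Juno plays t → Iris plays h at [t] → (8, 2)
vs px: Juno plays p → Iris plays e at [p] → Juno plays x at [p-e] → (0, 0)
vs pz: Juno plays p → Iris plays e at [p] → Juno plays z at [p-e] → (6, 1)
vs pw: Juno plays p → Iris plays e at [p] → Juno plays w at [p-e] → (2, 1)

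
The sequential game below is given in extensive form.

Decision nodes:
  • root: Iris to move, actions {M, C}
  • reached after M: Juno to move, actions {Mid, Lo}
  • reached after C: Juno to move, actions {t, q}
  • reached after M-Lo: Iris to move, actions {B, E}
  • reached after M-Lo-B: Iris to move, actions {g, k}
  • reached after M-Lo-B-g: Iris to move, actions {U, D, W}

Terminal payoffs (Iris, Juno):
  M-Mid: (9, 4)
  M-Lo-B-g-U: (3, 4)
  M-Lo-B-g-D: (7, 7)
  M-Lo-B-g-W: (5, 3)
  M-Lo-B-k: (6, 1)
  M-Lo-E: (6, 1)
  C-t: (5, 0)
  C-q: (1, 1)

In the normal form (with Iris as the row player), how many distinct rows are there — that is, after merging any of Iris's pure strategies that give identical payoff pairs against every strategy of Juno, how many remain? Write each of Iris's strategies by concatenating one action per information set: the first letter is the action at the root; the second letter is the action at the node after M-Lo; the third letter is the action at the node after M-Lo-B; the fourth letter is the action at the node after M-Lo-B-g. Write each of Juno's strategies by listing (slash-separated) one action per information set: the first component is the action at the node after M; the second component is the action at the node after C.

Iris has 24 pure strategies: MBgU, MBgD, MBgW, MBkU, MBkD, MBkW, MEgU, MEgD, MEgW, MEkU, MEkD, MEkW, CBgU, CBgD, CBgW, CBkU, CBkD, CBkW, CEgU, CEgD, CEgW, CEkU, CEkD, CEkW. Columns: Mid/t, Mid/q, Lo/t, Lo/q.
{MBgU} → row (9,4) (9,4) (3,4) (3,4)
{MBgD} → row (9,4) (9,4) (7,7) (7,7)
{MBgW} → row (9,4) (9,4) (5,3) (5,3)
{MBkU, MBkD, MBkW, MEgU, MEgD, MEgW, MEkU, MEkD, MEkW} → row (9,4) (9,4) (6,1) (6,1)
{CBgU, CBgD, CBgW, CBkU, CBkD, CBkW, CEgU, CEgD, CEgW, CEkU, CEkD, CEkW} → row (5,0) (1,1) (5,0) (1,1)
That's 5 distinct rows out of 24 strategies.

5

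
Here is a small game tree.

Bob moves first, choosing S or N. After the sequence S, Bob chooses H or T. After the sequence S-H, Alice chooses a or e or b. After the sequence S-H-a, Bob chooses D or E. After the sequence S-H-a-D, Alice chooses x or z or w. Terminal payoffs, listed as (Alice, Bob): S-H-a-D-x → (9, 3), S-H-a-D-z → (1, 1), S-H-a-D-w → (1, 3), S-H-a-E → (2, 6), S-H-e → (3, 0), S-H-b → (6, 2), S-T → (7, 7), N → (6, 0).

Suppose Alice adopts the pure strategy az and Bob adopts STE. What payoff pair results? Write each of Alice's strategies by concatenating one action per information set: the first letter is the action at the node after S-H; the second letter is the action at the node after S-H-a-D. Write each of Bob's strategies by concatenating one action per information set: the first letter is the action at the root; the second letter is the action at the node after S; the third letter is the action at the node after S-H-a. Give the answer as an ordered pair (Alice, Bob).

Trace the play path from the root:
  Bob plays S
  Bob plays T at [S]
→ terminal payoff (7, 7).
(Alice's choice at the node after S-H is never reached on this path, so it doesn't affect the outcome.)

(7, 7)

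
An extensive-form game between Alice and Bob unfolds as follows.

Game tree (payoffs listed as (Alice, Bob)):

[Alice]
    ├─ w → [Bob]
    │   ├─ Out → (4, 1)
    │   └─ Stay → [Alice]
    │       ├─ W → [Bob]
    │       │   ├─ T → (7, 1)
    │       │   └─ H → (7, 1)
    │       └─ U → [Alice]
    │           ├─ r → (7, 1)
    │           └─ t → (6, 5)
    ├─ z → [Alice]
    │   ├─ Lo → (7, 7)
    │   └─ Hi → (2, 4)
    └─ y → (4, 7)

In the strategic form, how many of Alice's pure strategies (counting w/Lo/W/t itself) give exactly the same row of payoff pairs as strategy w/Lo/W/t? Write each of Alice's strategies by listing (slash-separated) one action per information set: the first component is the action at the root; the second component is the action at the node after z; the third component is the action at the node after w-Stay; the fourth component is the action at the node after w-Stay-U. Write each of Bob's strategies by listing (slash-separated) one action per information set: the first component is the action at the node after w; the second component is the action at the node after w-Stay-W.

Row for w/Lo/W/t (columns Out/T, Out/H, Stay/T, Stay/H): (4,1) (4,1) (7,1) (7,1).
Under w/Lo/W/t, Alice's choice at the node after z and at the node after w-Stay-U can never be reached regardless of what Bob does, so varying those choices leaves every outcome unchanged.
Holding the reachable choices fixed and varying the unreachable ones freely already gives 2 × 2 = 4 equivalent strategies.
Checking the remaining rows, w/Lo/U/r, w/Hi/U/r also happen to give the same payoffs in every column, bringing the total to 6: w/Lo/W/r, w/Lo/W/t, w/Lo/U/r, w/Hi/W/r, w/Hi/W/t, w/Hi/U/r.

6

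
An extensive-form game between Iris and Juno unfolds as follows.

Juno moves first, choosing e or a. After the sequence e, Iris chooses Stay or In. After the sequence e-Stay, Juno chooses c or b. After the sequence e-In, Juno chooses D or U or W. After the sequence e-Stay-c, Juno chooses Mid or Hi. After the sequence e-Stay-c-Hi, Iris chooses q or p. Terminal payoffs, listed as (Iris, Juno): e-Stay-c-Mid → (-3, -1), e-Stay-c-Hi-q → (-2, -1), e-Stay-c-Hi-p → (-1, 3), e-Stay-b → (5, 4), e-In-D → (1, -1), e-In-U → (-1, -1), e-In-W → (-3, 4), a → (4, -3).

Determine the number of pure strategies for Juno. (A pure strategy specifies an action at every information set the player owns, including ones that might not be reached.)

Juno owns the root with actions {e, a} — two choices.
Juno owns the node after e-Stay with actions {c, b} — two choices.
Juno owns the node after e-In with actions {D, U, W} — three choices.
Juno owns the node after e-Stay-c with actions {Mid, Hi} — two choices.
A pure strategy fixes one action at each information set independently, so the count is the product 2 × 2 × 3 × 2 = 24.

24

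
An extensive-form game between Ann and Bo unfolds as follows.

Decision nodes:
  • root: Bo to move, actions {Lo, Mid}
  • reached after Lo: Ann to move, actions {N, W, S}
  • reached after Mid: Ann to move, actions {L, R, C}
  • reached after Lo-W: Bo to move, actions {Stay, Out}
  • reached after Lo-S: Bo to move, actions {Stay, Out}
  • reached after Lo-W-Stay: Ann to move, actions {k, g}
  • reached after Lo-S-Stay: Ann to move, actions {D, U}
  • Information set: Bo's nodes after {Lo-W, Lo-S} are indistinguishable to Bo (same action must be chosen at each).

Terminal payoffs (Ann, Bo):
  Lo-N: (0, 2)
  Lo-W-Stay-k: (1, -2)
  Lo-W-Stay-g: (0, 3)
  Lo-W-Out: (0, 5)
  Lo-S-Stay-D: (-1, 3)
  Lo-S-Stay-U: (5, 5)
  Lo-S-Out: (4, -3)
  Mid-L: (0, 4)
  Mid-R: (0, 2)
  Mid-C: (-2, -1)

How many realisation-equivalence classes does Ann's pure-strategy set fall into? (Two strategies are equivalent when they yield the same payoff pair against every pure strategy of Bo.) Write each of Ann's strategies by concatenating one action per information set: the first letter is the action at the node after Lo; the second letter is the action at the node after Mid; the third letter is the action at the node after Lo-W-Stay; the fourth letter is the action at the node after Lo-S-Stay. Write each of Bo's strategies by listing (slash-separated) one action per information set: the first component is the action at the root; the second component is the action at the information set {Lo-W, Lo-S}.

15

Ann has 36 pure strategies: NLkD, NLkU, NLgD, NLgU, NRkD, NRkU, NRgD, NRgU, NCkD, NCkU, NCgD, NCgU, WLkD, WLkU, WLgD, WLgU, WRkD, WRkU, WRgD, WRgU, WCkD, WCkU, WCgD, WCgU, SLkD, SLkU, SLgD, SLgU, SRkD, SRkU, SRgD, SRgU, SCkD, SCkU, SCgD, SCgU. Columns: Lo/Stay, Lo/Out, Mid/Stay, Mid/Out.
{NLkD, NLkU, NLgD, NLgU} → row (0,2) (0,2) (0,4) (0,4)
{NRkD, NRkU, NRgD, NRgU} → row (0,2) (0,2) (0,2) (0,2)
{NCkD, NCkU, NCgD, NCgU} → row (0,2) (0,2) (-2,-1) (-2,-1)
{WLkD, WLkU} → row (1,-2) (0,5) (0,4) (0,4)
{WLgD, WLgU} → row (0,3) (0,5) (0,4) (0,4)
{WRkD, WRkU} → row (1,-2) (0,5) (0,2) (0,2)
{WRgD, WRgU} → row (0,3) (0,5) (0,2) (0,2)
{WCkD, WCkU} → row (1,-2) (0,5) (-2,-1) (-2,-1)
{WCgD, WCgU} → row (0,3) (0,5) (-2,-1) (-2,-1)
{SLkD, SLgD} → row (-1,3) (4,-3) (0,4) (0,4)
{SLkU, SLgU} → row (5,5) (4,-3) (0,4) (0,4)
{SRkD, SRgD} → row (-1,3) (4,-3) (0,2) (0,2)
{SRkU, SRgU} → row (5,5) (4,-3) (0,2) (0,2)
{SCkD, SCgD} → row (-1,3) (4,-3) (-2,-1) (-2,-1)
{SCkU, SCgU} → row (5,5) (4,-3) (-2,-1) (-2,-1)
That's 15 distinct rows out of 36 strategies.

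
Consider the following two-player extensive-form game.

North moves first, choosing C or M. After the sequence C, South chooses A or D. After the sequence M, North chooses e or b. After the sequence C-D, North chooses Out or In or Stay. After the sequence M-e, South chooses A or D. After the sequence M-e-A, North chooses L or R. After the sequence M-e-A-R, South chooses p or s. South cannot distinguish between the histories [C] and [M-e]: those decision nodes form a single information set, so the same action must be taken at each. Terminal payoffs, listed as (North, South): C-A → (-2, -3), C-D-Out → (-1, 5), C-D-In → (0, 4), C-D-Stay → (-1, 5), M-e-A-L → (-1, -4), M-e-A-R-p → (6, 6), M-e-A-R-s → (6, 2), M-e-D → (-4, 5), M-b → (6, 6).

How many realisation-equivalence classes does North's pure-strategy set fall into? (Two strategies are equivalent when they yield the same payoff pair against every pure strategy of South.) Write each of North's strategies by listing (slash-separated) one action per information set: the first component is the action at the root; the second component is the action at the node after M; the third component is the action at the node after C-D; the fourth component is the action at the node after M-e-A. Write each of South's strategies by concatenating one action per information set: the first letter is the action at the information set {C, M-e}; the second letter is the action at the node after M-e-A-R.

North has 24 pure strategies: C/e/Out/L, C/e/Out/R, C/e/In/L, C/e/In/R, C/e/Stay/L, C/e/Stay/R, C/b/Out/L, C/b/Out/R, C/b/In/L, C/b/In/R, C/b/Stay/L, C/b/Stay/R, M/e/Out/L, M/e/Out/R, M/e/In/L, M/e/In/R, M/e/Stay/L, M/e/Stay/R, M/b/Out/L, M/b/Out/R, M/b/In/L, M/b/In/R, M/b/Stay/L, M/b/Stay/R. Columns: Ap, As, Dp, Ds.
{C/e/Out/L, C/e/Out/R, C/e/Stay/L, C/e/Stay/R, C/b/Out/L, C/b/Out/R, C/b/Stay/L, C/b/Stay/R} → row (-2,-3) (-2,-3) (-1,5) (-1,5)
{C/e/In/L, C/e/In/R, C/b/In/L, C/b/In/R} → row (-2,-3) (-2,-3) (0,4) (0,4)
{M/e/Out/L, M/e/In/L, M/e/Stay/L} → row (-1,-4) (-1,-4) (-4,5) (-4,5)
{M/e/Out/R, M/e/In/R, M/e/Stay/R} → row (6,6) (6,2) (-4,5) (-4,5)
{M/b/Out/L, M/b/Out/R, M/b/In/L, M/b/In/R, M/b/Stay/L, M/b/Stay/R} → row (6,6) (6,6) (6,6) (6,6)
That's 5 distinct rows out of 24 strategies.

5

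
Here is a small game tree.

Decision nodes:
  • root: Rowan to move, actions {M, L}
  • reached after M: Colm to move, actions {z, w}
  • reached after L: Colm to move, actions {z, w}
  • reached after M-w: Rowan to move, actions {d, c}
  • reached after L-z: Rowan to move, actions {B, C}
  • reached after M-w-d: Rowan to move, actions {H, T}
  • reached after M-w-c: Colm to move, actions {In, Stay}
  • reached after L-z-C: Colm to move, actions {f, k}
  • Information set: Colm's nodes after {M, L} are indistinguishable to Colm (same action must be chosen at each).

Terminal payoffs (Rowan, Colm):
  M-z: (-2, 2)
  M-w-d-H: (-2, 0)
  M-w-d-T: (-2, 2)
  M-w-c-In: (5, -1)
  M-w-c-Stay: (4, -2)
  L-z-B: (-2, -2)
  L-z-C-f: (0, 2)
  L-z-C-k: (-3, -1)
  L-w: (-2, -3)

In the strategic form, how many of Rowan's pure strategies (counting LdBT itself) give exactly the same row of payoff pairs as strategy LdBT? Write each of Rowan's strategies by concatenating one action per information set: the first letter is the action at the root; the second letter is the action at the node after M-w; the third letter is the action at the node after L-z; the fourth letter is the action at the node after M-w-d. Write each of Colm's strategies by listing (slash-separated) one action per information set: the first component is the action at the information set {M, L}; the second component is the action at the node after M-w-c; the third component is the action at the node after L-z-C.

Row for LdBT (columns z/In/f, z/In/k, z/Stay/f, z/Stay/k, w/In/f, w/In/k, w/Stay/f, w/Stay/k): (-2,-2) (-2,-2) (-2,-2) (-2,-2) (-2,-3) (-2,-3) (-2,-3) (-2,-3).
Under LdBT, Rowan's choice at the node after M-w and at the node after M-w-d can never be reached regardless of what Colm does, so varying those choices leaves every outcome unchanged.
Holding the reachable choices fixed and varying the unreachable ones freely already gives 2 × 2 = 4 equivalent strategies.
No other strategy reproduces this row, so those 4 are the full class: LdBH, LdBT, LcBH, LcBT.

4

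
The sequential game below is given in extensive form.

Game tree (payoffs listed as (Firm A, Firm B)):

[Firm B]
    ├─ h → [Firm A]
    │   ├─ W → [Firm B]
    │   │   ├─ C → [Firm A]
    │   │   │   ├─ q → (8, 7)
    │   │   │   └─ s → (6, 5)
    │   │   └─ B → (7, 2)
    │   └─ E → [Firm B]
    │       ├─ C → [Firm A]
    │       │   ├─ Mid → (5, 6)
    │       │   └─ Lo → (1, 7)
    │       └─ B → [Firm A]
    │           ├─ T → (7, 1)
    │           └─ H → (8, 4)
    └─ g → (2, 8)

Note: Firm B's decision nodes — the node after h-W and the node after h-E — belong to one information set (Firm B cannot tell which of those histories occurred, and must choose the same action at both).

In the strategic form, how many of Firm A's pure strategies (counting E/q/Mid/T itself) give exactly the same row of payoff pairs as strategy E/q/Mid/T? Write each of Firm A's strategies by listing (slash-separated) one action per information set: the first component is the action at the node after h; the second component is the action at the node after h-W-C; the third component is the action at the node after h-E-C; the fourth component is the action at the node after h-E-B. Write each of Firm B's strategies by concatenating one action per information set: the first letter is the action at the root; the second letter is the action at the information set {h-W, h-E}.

Row for E/q/Mid/T (columns hC, hB, gC, gB): (5,6) (7,1) (2,8) (2,8).
Under E/q/Mid/T, Firm A's choice at the node after h-W-C can never be reached regardless of what Firm B does, so varying those choices leaves every outcome unchanged.
Holding the reachable choices fixed and varying the unreachable one freely already gives 2 equivalent strategies.
No other strategy reproduces this row, so those 2 are the full class: E/q/Mid/T, E/s/Mid/T.

2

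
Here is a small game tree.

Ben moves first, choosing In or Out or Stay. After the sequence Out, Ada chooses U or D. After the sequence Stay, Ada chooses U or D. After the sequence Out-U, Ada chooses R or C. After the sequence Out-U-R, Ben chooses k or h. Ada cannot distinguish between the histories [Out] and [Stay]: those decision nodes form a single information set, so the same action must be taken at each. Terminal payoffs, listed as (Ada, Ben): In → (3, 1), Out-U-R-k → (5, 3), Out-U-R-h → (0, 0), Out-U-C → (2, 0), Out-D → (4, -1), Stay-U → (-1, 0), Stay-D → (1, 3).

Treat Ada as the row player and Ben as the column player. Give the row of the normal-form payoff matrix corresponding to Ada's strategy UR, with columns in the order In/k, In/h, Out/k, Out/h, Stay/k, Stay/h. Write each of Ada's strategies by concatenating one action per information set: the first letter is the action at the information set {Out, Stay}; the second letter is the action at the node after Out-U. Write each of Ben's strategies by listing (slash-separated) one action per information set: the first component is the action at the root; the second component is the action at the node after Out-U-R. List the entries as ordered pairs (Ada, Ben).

(3,1) (3,1) (5,3) (0,0) (-1,0) (-1,0)

vs In/k: Ben plays In → (3, 1)
vs In/h: Ben plays In → (3, 1)
vs Out/k: Ben plays Out → Ada plays U at [Out] → Ada plays R at [Out-U] → Ben plays k at [Out-U-R] → (5, 3)
vs Out/h: Ben plays Out → Ada plays U at [Out] → Ada plays R at [Out-U] → Ben plays h at [Out-U-R] → (0, 0)
vs Stay/k: Ben plays Stay → Ada plays U at [Stay] → (-1, 0)
vs Stay/h: Ben plays Stay → Ada plays U at [Stay] → (-1, 0)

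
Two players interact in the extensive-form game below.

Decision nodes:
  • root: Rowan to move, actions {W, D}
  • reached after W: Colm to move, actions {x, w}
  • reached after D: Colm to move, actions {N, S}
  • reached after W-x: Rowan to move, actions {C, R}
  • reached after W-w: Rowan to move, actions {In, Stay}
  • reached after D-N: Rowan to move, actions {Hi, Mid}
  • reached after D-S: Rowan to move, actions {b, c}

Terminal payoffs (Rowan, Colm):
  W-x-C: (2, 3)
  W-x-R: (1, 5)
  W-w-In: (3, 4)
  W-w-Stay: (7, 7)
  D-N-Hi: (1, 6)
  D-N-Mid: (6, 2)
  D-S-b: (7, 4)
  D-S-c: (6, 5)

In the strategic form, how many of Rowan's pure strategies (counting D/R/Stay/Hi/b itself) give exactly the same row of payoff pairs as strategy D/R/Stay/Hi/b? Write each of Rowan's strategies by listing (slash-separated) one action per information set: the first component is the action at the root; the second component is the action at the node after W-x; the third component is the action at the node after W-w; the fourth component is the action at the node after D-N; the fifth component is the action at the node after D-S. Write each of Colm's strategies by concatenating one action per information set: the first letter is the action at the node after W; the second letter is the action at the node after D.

4

Row for D/R/Stay/Hi/b (columns xN, xS, wN, wS): (1,6) (7,4) (1,6) (7,4).
Under D/R/Stay/Hi/b, Rowan's choice at the node after W-x and at the node after W-w can never be reached regardless of what Colm does, so varying those choices leaves every outcome unchanged.
Holding the reachable choices fixed and varying the unreachable ones freely already gives 2 × 2 = 4 equivalent strategies.
No other strategy reproduces this row, so those 4 are the full class: D/C/In/Hi/b, D/C/Stay/Hi/b, D/R/In/Hi/b, D/R/Stay/Hi/b.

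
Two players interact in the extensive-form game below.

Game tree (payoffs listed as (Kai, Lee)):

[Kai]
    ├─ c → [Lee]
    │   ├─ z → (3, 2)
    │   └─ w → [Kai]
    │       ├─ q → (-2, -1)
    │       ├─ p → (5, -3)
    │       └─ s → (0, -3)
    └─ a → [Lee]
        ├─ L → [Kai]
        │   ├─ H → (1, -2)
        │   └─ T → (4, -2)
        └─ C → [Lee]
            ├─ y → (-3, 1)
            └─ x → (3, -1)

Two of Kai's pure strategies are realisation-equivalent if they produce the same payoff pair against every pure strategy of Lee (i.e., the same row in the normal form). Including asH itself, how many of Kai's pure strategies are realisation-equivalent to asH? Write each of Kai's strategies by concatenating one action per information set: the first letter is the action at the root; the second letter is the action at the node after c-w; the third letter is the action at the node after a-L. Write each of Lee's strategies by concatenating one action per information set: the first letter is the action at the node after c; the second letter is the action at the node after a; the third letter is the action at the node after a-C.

3

Row for asH (columns zLy, zLx, zCy, zCx, wLy, wLx, wCy, wCx): (1,-2) (1,-2) (-3,1) (3,-1) (1,-2) (1,-2) (-3,1) (3,-1).
Under asH, Kai's choice at the node after c-w can never be reached regardless of what Lee does, so varying those choices leaves every outcome unchanged.
Holding the reachable choices fixed and varying the unreachable one freely already gives 3 equivalent strategies.
No other strategy reproduces this row, so those 3 are the full class: aqH, apH, asH.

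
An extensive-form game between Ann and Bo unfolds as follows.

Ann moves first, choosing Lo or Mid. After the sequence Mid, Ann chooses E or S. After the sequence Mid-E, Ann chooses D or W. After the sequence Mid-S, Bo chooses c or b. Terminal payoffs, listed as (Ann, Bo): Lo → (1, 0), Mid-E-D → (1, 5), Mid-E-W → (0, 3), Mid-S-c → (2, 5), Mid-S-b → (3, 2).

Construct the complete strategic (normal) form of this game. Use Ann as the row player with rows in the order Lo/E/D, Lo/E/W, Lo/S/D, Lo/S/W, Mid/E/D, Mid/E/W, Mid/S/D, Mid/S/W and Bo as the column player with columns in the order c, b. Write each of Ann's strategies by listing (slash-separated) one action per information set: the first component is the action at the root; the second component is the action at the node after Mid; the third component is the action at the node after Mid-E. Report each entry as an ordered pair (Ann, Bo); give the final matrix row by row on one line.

Lo/E/D: (1,0) (1,0) | Lo/E/W: (1,0) (1,0) | Lo/S/D: (1,0) (1,0) | Lo/S/W: (1,0) (1,0) | Mid/E/D: (1,5) (1,5) | Mid/E/W: (0,3) (0,3) | Mid/S/D: (2,5) (3,2) | Mid/S/W: (2,5) (3,2)

Row Lo/E/D: c→(1,0), b→(1,0)
Row Lo/E/W: c→(1,0), b→(1,0)
Row Lo/S/D: c→(1,0), b→(1,0)
Row Lo/S/W: c→(1,0), b→(1,0)
Row Mid/E/D: c→(1,5), b→(1,5)
Row Mid/E/W: c→(0,3), b→(0,3)
Row Mid/S/D: c→(2,5), b→(3,2)
Row Mid/S/W: c→(2,5), b→(3,2)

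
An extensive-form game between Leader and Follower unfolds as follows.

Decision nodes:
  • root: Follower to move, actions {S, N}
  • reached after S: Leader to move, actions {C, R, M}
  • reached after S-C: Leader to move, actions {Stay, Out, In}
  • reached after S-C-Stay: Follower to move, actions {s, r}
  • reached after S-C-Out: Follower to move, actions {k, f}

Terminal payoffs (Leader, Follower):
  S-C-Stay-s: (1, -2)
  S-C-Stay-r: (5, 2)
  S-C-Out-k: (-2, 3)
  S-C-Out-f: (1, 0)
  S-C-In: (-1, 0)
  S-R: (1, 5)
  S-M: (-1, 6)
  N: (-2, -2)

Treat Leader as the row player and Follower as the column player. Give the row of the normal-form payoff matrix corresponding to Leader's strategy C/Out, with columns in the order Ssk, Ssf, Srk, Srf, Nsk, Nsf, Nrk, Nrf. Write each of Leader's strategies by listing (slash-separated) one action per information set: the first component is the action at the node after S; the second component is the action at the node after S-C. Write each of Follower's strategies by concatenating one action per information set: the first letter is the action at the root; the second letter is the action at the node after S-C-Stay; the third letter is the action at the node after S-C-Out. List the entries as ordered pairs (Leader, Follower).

vs Ssk: Follower plays S → Leader plays C at [S] → Leader plays Out at [S-C] → Follower plays k at [S-C-Out] → (-2, 3)
vs Ssf: Follower plays S → Leader plays C at [S] → Leader plays Out at [S-C] → Follower plays f at [S-C-Out] → (1, 0)
vs Srk: Follower plays S → Leader plays C at [S] → Leader plays Out at [S-C] → Follower plays k at [S-C-Out] → (-2, 3)
vs Srf: Follower plays S → Leader plays C at [S] → Leader plays Out at [S-C] → Follower plays f at [S-C-Out] → (1, 0)
vs Nsk: Follower plays N → (-2, -2)
vs Nsf: Follower plays N → (-2, -2)
vs Nrk: Follower plays N → (-2, -2)
vs Nrf: Follower plays N → (-2, -2)

(-2,3) (1,0) (-2,3) (1,0) (-2,-2) (-2,-2) (-2,-2) (-2,-2)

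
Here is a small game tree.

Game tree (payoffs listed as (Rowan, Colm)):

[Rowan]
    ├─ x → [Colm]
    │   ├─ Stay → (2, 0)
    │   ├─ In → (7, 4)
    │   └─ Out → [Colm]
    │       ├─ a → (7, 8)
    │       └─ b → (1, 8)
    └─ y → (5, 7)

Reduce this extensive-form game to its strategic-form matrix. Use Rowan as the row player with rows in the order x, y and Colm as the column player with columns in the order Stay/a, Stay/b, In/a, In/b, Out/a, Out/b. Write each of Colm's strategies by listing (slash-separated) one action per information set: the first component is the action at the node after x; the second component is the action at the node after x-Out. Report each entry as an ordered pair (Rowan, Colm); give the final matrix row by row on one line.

       Stay/a   Stay/b     In/a     In/b    Out/a    Out/b
   x    (2,0)    (2,0)    (7,4)    (7,4)    (7,8)    (1,8)
   y    (5,7)    (5,7)    (5,7)    (5,7)    (5,7)    (5,7)

x: (2,0) (2,0) (7,4) (7,4) (7,8) (1,8) | y: (5,7) (5,7) (5,7) (5,7) (5,7) (5,7)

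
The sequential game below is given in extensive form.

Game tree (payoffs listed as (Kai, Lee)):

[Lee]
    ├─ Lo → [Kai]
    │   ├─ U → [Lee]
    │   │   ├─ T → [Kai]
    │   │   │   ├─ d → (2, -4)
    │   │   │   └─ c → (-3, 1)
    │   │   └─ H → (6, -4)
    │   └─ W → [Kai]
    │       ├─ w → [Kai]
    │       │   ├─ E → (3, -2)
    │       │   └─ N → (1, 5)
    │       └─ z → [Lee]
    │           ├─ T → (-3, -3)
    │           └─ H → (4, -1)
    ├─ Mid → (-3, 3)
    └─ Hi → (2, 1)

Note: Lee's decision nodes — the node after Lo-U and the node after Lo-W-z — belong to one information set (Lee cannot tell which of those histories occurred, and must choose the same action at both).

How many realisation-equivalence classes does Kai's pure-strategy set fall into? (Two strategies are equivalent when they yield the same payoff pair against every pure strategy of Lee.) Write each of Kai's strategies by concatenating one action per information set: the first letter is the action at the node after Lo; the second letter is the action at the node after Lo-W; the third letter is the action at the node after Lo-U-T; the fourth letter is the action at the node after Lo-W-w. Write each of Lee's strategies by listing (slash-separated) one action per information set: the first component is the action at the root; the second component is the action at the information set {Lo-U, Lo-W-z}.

5

Kai has 16 pure strategies: UwdE, UwdN, UwcE, UwcN, UzdE, UzdN, UzcE, UzcN, WwdE, WwdN, WwcE, WwcN, WzdE, WzdN, WzcE, WzcN. Columns: Lo/T, Lo/H, Mid/T, Mid/H, Hi/T, Hi/H.
{UwdE, UwdN, UzdE, UzdN} → row (2,-4) (6,-4) (-3,3) (-3,3) (2,1) (2,1)
{UwcE, UwcN, UzcE, UzcN} → row (-3,1) (6,-4) (-3,3) (-3,3) (2,1) (2,1)
{WwdE, WwcE} → row (3,-2) (3,-2) (-3,3) (-3,3) (2,1) (2,1)
{WwdN, WwcN} → row (1,5) (1,5) (-3,3) (-3,3) (2,1) (2,1)
{WzdE, WzdN, WzcE, WzcN} → row (-3,-3) (4,-1) (-3,3) (-3,3) (2,1) (2,1)
That's 5 distinct rows out of 16 strategies.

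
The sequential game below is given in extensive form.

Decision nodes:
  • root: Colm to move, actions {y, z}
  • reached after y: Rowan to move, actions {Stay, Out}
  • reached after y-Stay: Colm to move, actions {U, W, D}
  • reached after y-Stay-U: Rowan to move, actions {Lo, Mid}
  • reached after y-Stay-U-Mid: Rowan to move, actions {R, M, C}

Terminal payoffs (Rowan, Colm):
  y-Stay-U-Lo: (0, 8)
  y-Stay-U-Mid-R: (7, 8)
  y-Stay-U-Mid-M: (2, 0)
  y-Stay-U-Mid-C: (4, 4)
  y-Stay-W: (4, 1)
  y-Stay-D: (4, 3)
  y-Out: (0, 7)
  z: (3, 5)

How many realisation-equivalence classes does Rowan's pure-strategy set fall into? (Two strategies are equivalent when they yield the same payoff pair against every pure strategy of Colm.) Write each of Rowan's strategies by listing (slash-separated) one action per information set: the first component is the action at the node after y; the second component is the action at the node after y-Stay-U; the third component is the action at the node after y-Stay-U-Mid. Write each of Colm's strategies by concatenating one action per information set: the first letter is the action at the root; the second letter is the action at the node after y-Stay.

Rowan has 12 pure strategies: Stay/Lo/R, Stay/Lo/M, Stay/Lo/C, Stay/Mid/R, Stay/Mid/M, Stay/Mid/C, Out/Lo/R, Out/Lo/M, Out/Lo/C, Out/Mid/R, Out/Mid/M, Out/Mid/C. Columns: yU, yW, yD, zU, zW, zD.
{Stay/Lo/R, Stay/Lo/M, Stay/Lo/C} → row (0,8) (4,1) (4,3) (3,5) (3,5) (3,5)
{Stay/Mid/R} → row (7,8) (4,1) (4,3) (3,5) (3,5) (3,5)
{Stay/Mid/M} → row (2,0) (4,1) (4,3) (3,5) (3,5) (3,5)
{Stay/Mid/C} → row (4,4) (4,1) (4,3) (3,5) (3,5) (3,5)
{Out/Lo/R, Out/Lo/M, Out/Lo/C, Out/Mid/R, Out/Mid/M, Out/Mid/C} → row (0,7) (0,7) (0,7) (3,5) (3,5) (3,5)
That's 5 distinct rows out of 12 strategies.

5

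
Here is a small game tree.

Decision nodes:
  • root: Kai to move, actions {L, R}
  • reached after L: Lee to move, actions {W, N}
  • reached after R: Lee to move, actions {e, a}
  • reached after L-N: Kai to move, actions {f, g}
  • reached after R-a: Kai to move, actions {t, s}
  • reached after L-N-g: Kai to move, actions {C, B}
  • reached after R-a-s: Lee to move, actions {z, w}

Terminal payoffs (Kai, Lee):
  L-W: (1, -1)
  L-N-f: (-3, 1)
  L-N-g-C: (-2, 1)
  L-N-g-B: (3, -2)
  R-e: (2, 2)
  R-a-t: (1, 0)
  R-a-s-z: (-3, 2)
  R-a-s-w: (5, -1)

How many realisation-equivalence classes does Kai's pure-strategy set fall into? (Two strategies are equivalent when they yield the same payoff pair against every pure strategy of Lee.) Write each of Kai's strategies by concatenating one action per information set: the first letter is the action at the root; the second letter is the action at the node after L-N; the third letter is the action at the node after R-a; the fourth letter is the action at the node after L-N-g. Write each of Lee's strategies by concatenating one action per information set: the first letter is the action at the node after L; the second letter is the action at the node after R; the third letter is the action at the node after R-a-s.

Kai has 16 pure strategies: LftC, LftB, LfsC, LfsB, LgtC, LgtB, LgsC, LgsB, RftC, RftB, RfsC, RfsB, RgtC, RgtB, RgsC, RgsB. Columns: Wez, Wew, Waz, Waw, Nez, New, Naz, Naw.
{LftC, LftB, LfsC, LfsB} → row (1,-1) (1,-1) (1,-1) (1,-1) (-3,1) (-3,1) (-3,1) (-3,1)
{LgtC, LgsC} → row (1,-1) (1,-1) (1,-1) (1,-1) (-2,1) (-2,1) (-2,1) (-2,1)
{LgtB, LgsB} → row (1,-1) (1,-1) (1,-1) (1,-1) (3,-2) (3,-2) (3,-2) (3,-2)
{RftC, RftB, RgtC, RgtB} → row (2,2) (2,2) (1,0) (1,0) (2,2) (2,2) (1,0) (1,0)
{RfsC, RfsB, RgsC, RgsB} → row (2,2) (2,2) (-3,2) (5,-1) (2,2) (2,2) (-3,2) (5,-1)
That's 5 distinct rows out of 16 strategies.

5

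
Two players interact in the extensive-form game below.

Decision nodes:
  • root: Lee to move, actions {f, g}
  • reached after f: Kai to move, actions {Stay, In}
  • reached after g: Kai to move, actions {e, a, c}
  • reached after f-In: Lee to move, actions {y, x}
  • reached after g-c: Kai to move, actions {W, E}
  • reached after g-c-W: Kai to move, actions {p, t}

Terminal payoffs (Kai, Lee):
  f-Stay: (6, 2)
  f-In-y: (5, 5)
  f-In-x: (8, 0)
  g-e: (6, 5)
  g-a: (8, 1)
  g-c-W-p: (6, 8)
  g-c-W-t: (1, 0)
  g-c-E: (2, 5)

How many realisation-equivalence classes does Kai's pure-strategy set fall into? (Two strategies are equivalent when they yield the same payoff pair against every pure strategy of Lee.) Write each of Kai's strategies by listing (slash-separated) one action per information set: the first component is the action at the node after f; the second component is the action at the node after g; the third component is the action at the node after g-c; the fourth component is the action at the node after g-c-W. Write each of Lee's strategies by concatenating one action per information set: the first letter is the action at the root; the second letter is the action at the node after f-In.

Kai has 24 pure strategies: Stay/e/W/p, Stay/e/W/t, Stay/e/E/p, Stay/e/E/t, Stay/a/W/p, Stay/a/W/t, Stay/a/E/p, Stay/a/E/t, Stay/c/W/p, Stay/c/W/t, Stay/c/E/p, Stay/c/E/t, In/e/W/p, In/e/W/t, In/e/E/p, In/e/E/t, In/a/W/p, In/a/W/t, In/a/E/p, In/a/E/t, In/c/W/p, In/c/W/t, In/c/E/p, In/c/E/t. Columns: fy, fx, gy, gx.
{Stay/e/W/p, Stay/e/W/t, Stay/e/E/p, Stay/e/E/t} → row (6,2) (6,2) (6,5) (6,5)
{Stay/a/W/p, Stay/a/W/t, Stay/a/E/p, Stay/a/E/t} → row (6,2) (6,2) (8,1) (8,1)
{Stay/c/W/p} → row (6,2) (6,2) (6,8) (6,8)
{Stay/c/W/t} → row (6,2) (6,2) (1,0) (1,0)
{Stay/c/E/p, Stay/c/E/t} → row (6,2) (6,2) (2,5) (2,5)
{In/e/W/p, In/e/W/t, In/e/E/p, In/e/E/t} → row (5,5) (8,0) (6,5) (6,5)
{In/a/W/p, In/a/W/t, In/a/E/p, In/a/E/t} → row (5,5) (8,0) (8,1) (8,1)
{In/c/W/p} → row (5,5) (8,0) (6,8) (6,8)
{In/c/W/t} → row (5,5) (8,0) (1,0) (1,0)
{In/c/E/p, In/c/E/t} → row (5,5) (8,0) (2,5) (2,5)
That's 10 distinct rows out of 24 strategies.

10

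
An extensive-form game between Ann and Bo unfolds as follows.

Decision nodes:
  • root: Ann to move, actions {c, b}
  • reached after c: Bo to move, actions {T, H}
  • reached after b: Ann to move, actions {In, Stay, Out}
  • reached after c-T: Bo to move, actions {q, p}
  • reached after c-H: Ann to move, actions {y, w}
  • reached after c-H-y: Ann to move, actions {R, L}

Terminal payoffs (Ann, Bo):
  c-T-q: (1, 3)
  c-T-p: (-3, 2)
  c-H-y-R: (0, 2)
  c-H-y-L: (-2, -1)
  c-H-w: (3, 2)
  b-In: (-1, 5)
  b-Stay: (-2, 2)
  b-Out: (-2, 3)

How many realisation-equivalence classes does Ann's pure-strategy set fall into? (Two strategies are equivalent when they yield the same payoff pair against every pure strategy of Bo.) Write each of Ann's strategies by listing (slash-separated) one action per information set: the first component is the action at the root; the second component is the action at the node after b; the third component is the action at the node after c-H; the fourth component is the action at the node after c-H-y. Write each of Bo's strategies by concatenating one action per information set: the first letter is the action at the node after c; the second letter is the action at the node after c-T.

6

Ann has 24 pure strategies: c/In/y/R, c/In/y/L, c/In/w/R, c/In/w/L, c/Stay/y/R, c/Stay/y/L, c/Stay/w/R, c/Stay/w/L, c/Out/y/R, c/Out/y/L, c/Out/w/R, c/Out/w/L, b/In/y/R, b/In/y/L, b/In/w/R, b/In/w/L, b/Stay/y/R, b/Stay/y/L, b/Stay/w/R, b/Stay/w/L, b/Out/y/R, b/Out/y/L, b/Out/w/R, b/Out/w/L. Columns: Tq, Tp, Hq, Hp.
{c/In/y/R, c/Stay/y/R, c/Out/y/R} → row (1,3) (-3,2) (0,2) (0,2)
{c/In/y/L, c/Stay/y/L, c/Out/y/L} → row (1,3) (-3,2) (-2,-1) (-2,-1)
{c/In/w/R, c/In/w/L, c/Stay/w/R, c/Stay/w/L, c/Out/w/R, c/Out/w/L} → row (1,3) (-3,2) (3,2) (3,2)
{b/In/y/R, b/In/y/L, b/In/w/R, b/In/w/L} → row (-1,5) (-1,5) (-1,5) (-1,5)
{b/Stay/y/R, b/Stay/y/L, b/Stay/w/R, b/Stay/w/L} → row (-2,2) (-2,2) (-2,2) (-2,2)
{b/Out/y/R, b/Out/y/L, b/Out/w/R, b/Out/w/L} → row (-2,3) (-2,3) (-2,3) (-2,3)
That's 6 distinct rows out of 24 strategies.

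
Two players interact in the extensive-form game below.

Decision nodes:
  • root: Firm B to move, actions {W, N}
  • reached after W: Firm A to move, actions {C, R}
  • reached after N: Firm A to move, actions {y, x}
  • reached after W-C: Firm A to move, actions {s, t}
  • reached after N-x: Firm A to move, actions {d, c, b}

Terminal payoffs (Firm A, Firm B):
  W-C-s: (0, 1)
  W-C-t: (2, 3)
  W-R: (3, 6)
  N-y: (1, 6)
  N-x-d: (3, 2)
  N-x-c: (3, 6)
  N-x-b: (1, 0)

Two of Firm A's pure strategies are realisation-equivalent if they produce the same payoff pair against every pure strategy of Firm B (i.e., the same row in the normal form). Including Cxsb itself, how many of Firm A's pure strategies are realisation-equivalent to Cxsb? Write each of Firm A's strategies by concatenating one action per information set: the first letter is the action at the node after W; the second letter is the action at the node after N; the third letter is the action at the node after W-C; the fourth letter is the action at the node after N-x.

1

Row for Cxsb (columns W, N): (0,1) (1,0).
Every one of Firm A's information sets is on the play path for some reply by Firm B when Firm A follows Cxsb.
Changing the action at any of them therefore changes at least one column, so only Cxsb itself gives this row.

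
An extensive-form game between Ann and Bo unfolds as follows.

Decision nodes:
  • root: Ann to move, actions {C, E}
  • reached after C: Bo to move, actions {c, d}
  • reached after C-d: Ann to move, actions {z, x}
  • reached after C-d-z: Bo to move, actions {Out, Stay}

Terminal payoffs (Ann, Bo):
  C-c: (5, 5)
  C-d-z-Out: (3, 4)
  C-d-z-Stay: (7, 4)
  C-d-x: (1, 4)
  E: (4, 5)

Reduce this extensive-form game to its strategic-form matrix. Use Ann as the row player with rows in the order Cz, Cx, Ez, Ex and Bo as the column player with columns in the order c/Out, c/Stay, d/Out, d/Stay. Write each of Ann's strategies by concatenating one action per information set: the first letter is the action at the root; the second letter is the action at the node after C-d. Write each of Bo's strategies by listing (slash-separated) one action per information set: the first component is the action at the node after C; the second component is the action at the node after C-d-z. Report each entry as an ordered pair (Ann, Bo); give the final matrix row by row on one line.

Cz: (5,5) (5,5) (3,4) (7,4) | Cx: (5,5) (5,5) (1,4) (1,4) | Ez: (4,5) (4,5) (4,5) (4,5) | Ex: (4,5) (4,5) (4,5) (4,5)

        c/Out   c/Stay    d/Out   d/Stay
  Cz    (5,5)    (5,5)    (3,4)    (7,4)
  Cx    (5,5)    (5,5)    (1,4)    (1,4)
  Ez    (4,5)    (4,5)    (4,5)    (4,5)
  Ex    (4,5)    (4,5)    (4,5)    (4,5)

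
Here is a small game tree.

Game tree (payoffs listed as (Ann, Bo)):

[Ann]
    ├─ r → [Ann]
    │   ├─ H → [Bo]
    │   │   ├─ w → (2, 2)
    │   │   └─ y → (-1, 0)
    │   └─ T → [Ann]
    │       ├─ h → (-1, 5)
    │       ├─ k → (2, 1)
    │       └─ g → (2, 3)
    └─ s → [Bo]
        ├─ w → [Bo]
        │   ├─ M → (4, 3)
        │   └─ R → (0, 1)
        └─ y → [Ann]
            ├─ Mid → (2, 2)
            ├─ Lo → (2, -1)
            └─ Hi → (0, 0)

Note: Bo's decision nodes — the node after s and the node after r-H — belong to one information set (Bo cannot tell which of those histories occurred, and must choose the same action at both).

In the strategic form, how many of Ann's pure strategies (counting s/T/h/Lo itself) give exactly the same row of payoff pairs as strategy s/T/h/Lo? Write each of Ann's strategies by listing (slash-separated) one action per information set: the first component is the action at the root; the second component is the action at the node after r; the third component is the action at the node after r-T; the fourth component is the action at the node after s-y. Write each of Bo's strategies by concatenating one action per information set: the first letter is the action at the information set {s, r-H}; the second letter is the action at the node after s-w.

6

Row for s/T/h/Lo (columns wM, wR, yM, yR): (4,3) (0,1) (2,-1) (2,-1).
Under s/T/h/Lo, Ann's choice at the node after r and at the node after r-T can never be reached regardless of what Bo does, so varying those choices leaves every outcome unchanged.
Holding the reachable choices fixed and varying the unreachable ones freely already gives 2 × 3 = 6 equivalent strategies.
No other strategy reproduces this row, so those 6 are the full class: s/H/h/Lo, s/H/k/Lo, s/H/g/Lo, s/T/h/Lo, s/T/k/Lo, s/T/g/Lo.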